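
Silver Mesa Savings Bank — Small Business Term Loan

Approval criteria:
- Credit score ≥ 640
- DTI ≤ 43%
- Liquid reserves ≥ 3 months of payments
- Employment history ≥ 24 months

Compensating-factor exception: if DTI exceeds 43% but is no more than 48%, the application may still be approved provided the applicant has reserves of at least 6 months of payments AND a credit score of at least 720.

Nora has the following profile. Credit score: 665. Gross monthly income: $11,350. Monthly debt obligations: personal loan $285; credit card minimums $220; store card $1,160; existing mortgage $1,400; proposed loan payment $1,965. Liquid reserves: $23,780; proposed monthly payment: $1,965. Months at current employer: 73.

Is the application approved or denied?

Credit score 665 ≥ 640 (meets base)
Total debts = (285 + 220 + 1,160 + 1,400 + 1,965) = 5,030. DTI: 5,030 ÷ 11,350 = 44.3%, over the 43% base limit.
Reserves: 23,780 ÷ 1,965 = 12.1 months (meets 3-month minimum)
Employment 73 ≥ 24 months
DTI 44.3% is within the 43%–48% exception band; checking compensating factors.
Override check — reserves: 12.1 mo (ok); score: 665 (below 720).
Override conditions not both satisfied; exception does not apply.

Denied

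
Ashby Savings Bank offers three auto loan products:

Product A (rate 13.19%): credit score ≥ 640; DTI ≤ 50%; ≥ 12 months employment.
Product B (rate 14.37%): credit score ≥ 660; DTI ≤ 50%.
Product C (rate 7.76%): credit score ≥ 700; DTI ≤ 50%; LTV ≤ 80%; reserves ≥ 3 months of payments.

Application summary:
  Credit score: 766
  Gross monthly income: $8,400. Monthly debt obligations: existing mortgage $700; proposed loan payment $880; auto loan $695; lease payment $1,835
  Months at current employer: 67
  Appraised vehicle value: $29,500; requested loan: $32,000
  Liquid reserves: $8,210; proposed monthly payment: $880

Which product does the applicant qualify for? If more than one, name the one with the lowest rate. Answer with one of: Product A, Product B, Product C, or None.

Product A

Total debts = (700 + 880 + 695 + 1,835) = 4,110; DTI = 4,110/8,400 = 48.9%.
LTV = 32,000/29,500 = 108.5%.
Reserves = 8,210/880 = 9.3 months.
Product A: score 766 ≥ 640; DTI 48.9% ≤ 50%; employment 67 ≥ 12 mo → qualifies.
Product B: score 766 ≥ 660; DTI 48.9% ≤ 50% → qualifies.
Product C: score 766 ≥ 700; DTI 48.9% ≤ 50%; LTV 108.5% > 80%; reserves 9.3 ≥ 3 mo → does not qualify.
Qualifying: Product A, Product B. Lowest rate is 13.19% → Product A.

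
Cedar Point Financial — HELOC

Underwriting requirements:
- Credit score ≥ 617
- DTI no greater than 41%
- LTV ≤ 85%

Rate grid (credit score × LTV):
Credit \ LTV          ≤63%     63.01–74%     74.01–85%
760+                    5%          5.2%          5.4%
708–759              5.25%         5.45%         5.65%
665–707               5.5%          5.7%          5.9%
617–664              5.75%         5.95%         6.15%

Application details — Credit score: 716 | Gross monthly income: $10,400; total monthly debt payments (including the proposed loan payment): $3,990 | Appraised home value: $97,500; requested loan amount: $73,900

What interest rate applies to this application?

5.65%

Credit score 716 ≥ 617; DTI = 3,990/10,400 = 38.4% ≤ 41%
LTV: 73,900 ÷ 97,500 = 75.8%, within 85% cap
Score 716 is in the 708–759 band; LTV 75.8% is in the 74.01–85% band → 5.65%.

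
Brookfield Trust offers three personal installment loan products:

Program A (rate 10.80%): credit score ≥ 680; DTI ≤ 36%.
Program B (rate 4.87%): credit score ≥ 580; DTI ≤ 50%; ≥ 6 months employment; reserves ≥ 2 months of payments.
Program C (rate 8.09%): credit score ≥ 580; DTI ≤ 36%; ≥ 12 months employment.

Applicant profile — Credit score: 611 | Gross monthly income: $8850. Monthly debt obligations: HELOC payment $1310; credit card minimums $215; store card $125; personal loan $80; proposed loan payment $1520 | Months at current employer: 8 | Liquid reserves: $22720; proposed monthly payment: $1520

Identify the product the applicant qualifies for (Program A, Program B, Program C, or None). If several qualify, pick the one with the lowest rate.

Program B

Total debts = (1,310 + 215 + 125 + 80 + 1,520) = 3,250; DTI = 3,250/8,850 = 36.7%.
Reserves = 22,720/1,520 = 14.9 months.
Program A: score 611 < 680; DTI 36.7% > 36% → does not qualify.
Program B: score 611 ≥ 580; DTI 36.7% ≤ 50%; employment 8 ≥ 6 mo; reserves 14.9 ≥ 2 mo → qualifies.
Program C: score 611 ≥ 580; DTI 36.7% > 36%; employment 8 < 12 mo → does not qualify.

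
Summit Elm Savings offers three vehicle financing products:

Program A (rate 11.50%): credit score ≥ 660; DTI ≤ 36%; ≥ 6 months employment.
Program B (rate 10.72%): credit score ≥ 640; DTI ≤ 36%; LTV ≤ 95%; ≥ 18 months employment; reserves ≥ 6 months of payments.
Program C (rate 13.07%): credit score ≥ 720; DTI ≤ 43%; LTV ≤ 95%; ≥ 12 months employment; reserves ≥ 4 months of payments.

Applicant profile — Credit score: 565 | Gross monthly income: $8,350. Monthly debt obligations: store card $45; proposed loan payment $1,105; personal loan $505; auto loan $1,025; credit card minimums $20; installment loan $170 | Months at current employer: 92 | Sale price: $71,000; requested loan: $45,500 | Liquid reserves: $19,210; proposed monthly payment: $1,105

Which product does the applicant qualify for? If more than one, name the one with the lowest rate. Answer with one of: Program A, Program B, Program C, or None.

Total debts = (45 + 1,105 + 505 + 1,025 + 20 + 170) = 2,870; DTI = 2,870/8,350 = 34.4%.
LTV = 45,500/71,000 = 64.1%.
Reserves = 19,210/1,105 = 17.4 months.
Program A: score 565 < 660; DTI 34.4% ≤ 36%; employment 92 ≥ 6 mo → does not qualify.
Program B: score 565 < 640; DTI 34.4% ≤ 36%; LTV 64.1% ≤ 95%; employment 92 ≥ 18 mo; reserves 17.4 ≥ 6 mo → does not qualify.
Program C: score 565 < 720; DTI 34.4% ≤ 43%; LTV 64.1% ≤ 95%; employment 92 ≥ 12 mo; reserves 17.4 ≥ 4 mo → does not qualify.

None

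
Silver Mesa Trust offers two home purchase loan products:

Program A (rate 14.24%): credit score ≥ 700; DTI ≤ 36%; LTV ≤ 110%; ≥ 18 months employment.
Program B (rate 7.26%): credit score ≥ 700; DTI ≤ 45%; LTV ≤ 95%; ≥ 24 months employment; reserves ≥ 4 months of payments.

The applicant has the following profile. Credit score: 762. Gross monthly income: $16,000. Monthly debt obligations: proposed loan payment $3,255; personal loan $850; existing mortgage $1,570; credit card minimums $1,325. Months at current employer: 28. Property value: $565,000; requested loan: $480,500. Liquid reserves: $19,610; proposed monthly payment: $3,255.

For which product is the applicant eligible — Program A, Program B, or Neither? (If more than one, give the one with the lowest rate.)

Total debts = (3,255 + 850 + 1,570 + 1,325) = 7,000; DTI = 7,000/16,000 = 43.8%.
LTV = 480,500/565,000 = 85%.
Reserves = 19,610/3,255 = 6.0 months.
Program A: score 762 ≥ 700; DTI 43.8% > 36%; LTV 85% ≤ 110%; employment 28 ≥ 18 mo → does not qualify.
Program B: score 762 ≥ 700; DTI 43.8% ≤ 45%; LTV 85% ≤ 95%; employment 28 ≥ 24 mo; reserves 6.0 ≥ 4 mo → qualifies.

Program B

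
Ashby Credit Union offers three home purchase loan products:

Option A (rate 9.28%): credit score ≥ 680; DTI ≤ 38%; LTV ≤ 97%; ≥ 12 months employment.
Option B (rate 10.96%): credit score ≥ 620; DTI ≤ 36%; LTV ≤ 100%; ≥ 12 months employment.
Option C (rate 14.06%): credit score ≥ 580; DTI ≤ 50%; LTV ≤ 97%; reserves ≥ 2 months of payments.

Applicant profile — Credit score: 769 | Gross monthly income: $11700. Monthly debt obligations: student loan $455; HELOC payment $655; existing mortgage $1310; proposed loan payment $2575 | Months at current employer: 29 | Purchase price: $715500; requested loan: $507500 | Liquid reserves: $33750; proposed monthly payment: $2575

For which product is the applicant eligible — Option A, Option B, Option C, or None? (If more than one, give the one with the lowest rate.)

Total debts = (455 + 655 + 1,310 + 2,575) = 4,995; DTI = 4,995/11,700 = 42.7%.
LTV = 507,500/715,500 = 70.9%.
Reserves = 33,750/2,575 = 13.1 months.
Option A: score 769 ≥ 680; DTI 42.7% > 38%; LTV 70.9% ≤ 97%; employment 29 ≥ 12 mo → does not qualify.
Option B: score 769 ≥ 620; DTI 42.7% > 36%; LTV 70.9% ≤ 100%; employment 29 ≥ 12 mo → does not qualify.
Option C: score 769 ≥ 580; DTI 42.7% ≤ 50%; LTV 70.9% ≤ 97%; reserves 13.1 ≥ 2 mo → qualifies.

Option C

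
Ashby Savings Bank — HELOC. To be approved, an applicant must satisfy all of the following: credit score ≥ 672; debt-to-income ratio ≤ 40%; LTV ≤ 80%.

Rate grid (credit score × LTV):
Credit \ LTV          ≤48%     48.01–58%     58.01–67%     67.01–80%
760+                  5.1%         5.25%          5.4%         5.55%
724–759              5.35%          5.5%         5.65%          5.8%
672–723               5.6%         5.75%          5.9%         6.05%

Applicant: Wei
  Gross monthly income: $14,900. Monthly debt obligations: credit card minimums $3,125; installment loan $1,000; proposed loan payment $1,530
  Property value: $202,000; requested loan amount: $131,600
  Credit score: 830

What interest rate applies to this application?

Credit score 830 ≥ 672; Total monthly debts = (3,125 + 1,000 + 1,530) = 5,655. Debt-to-income = 5,655/14,900 = 38% — meets 40% limit
LTV: 131,600 ÷ 202,000 = 65.1%, within 80% cap
Credit 830 → row 760+; LTV 65.1% → column 58.01–67%. Grid cell → 5.4%.

5.4%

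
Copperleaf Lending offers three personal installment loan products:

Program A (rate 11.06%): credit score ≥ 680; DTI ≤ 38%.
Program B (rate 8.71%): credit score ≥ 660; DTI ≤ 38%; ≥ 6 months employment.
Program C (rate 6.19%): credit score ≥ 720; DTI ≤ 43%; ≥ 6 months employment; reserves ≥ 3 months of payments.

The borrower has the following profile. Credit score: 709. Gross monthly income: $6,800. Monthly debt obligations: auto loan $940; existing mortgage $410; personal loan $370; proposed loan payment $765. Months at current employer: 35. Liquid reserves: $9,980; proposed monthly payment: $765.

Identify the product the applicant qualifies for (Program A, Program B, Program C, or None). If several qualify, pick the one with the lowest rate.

Program B

Total debts = (940 + 410 + 370 + 765) = 2,485; DTI = 2,485/6,800 = 36.5%.
Reserves = 9,980/765 = 13.0 months.
Program A: score 709 ≥ 680; DTI 36.5% ≤ 38% → qualifies.
Program B: score 709 ≥ 660; DTI 36.5% ≤ 38%; employment 35 ≥ 6 mo → qualifies.
Program C: score 709 < 720; DTI 36.5% ≤ 43%; employment 35 ≥ 6 mo; reserves 13.0 ≥ 3 mo → does not qualify.
Qualifying: Program A, Program B. Lowest rate is 8.71% → Program B.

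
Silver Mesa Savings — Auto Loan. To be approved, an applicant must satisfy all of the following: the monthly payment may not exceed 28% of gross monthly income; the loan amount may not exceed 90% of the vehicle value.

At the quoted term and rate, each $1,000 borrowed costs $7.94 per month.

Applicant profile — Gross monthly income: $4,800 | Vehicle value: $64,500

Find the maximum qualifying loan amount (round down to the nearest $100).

$58,000

Payment cap: 28% × $4,800 = $1,344/month.
At $7.94 per $1,000, that supports 1,344/7.94 × 1,000 ≈ $169,269 → $169,200.
LTV cap: 90% × $64,500 = $58,050 → $58,000.
Binding constraint: loan-to-value.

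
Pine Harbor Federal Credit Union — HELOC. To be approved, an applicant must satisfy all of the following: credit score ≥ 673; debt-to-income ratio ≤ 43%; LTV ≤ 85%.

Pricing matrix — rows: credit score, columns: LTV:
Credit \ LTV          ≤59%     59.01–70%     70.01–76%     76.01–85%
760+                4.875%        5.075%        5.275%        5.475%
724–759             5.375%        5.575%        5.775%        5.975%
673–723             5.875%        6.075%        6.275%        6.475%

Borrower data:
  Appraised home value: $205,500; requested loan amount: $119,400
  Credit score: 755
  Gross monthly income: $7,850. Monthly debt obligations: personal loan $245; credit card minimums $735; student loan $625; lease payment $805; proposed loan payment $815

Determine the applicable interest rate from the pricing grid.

Credit score 755 ≥ 673; Total monthly debts = (245 + 735 + 625 + 805 + 815) = 3,225. DTI: 3,225 ÷ 7,850 = 41.1%, within the 43% cap
LTV = 119,400/205,500 = 58.1% ≤ 85%
Score 755 is in the 724–759 band; LTV 58.1% is in the ≤59% band → 5.375%.

5.375%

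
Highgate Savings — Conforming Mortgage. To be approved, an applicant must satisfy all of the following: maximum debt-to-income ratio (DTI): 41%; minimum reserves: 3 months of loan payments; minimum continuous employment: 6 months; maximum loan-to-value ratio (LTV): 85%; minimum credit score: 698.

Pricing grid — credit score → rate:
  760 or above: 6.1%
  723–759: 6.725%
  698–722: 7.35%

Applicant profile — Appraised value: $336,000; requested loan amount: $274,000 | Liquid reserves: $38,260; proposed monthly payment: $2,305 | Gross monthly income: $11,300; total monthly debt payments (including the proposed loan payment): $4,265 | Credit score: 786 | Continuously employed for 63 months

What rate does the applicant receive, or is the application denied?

Approved at 6.1%

Credit score 786 ≥ 698 (meets minimum)
Liquid reserves cover 38,260/2,305 = 16.6 months — ≥ 3 required
Loan-to-value = 274,000/336,000 = 81.5% — pass (85% max)
DTI = 4,265/11,300 = 37.7% ≤ 41%
Employment 63 ≥ 6 months
All requirements met. Score 786 falls in the 760 or above tier → 6.1%.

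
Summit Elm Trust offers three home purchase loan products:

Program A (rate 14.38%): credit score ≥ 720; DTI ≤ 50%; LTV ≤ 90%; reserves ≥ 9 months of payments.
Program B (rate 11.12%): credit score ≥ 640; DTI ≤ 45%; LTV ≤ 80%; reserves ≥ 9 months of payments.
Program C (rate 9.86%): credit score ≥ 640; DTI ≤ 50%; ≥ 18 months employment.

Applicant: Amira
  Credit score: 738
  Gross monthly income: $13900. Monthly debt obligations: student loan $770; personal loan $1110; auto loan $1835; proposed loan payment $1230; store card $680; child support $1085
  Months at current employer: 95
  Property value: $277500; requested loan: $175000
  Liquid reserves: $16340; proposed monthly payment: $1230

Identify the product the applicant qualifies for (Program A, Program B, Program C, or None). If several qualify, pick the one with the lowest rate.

Total debts = (770 + 1,110 + 1,835 + 1,230 + 680 + 1,085) = 6,710; DTI = 6,710/13,900 = 48.3%.
LTV = 175,000/277,500 = 63.1%.
Reserves = 16,340/1,230 = 13.3 months.
Program A: score 738 ≥ 720; DTI 48.3% ≤ 50%; LTV 63.1% ≤ 90%; reserves 13.3 ≥ 9 mo → qualifies.
Program B: score 738 ≥ 640; DTI 48.3% > 45%; LTV 63.1% ≤ 80%; reserves 13.3 ≥ 9 mo → does not qualify.
Program C: score 738 ≥ 640; DTI 48.3% ≤ 50%; employment 95 ≥ 18 mo → qualifies.
Qualifying: Program A, Program C. Lowest rate is 9.86% → Program C.

Program C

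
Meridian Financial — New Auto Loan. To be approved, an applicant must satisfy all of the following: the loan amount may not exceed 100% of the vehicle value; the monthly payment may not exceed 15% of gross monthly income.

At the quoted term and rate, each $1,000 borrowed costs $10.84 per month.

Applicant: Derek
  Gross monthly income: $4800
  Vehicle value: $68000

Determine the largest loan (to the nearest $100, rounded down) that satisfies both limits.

Payment cap: 15% × $4,800 = $720/month.
At $10.84 per $1,000, that supports 720/10.84 × 1,000 ≈ $66,420 → $66,400.
LTV cap: 100% × $68,000 = $68,000 → $68,000.
Binding constraint: payment-to-income.

$66,400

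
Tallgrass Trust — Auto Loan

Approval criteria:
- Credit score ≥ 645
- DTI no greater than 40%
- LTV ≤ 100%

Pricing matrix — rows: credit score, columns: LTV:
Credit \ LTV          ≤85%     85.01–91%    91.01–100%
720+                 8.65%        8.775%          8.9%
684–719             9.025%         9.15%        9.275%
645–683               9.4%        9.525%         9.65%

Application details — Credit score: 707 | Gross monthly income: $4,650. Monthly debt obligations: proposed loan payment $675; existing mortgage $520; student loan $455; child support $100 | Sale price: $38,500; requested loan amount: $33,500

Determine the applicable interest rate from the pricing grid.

Credit score 707 ≥ 645; Total monthly debts = (675 + 520 + 455 + 100) = 1,750. Debt-to-income = 1,750/4,650 = 37.6% — meets 40% limit
LTV = 33,500/38,500 = 87% ≤ 100%
Credit 707 → row 684–719; LTV 87% → column 85.01–91%. Grid cell → 9.15%.

9.15%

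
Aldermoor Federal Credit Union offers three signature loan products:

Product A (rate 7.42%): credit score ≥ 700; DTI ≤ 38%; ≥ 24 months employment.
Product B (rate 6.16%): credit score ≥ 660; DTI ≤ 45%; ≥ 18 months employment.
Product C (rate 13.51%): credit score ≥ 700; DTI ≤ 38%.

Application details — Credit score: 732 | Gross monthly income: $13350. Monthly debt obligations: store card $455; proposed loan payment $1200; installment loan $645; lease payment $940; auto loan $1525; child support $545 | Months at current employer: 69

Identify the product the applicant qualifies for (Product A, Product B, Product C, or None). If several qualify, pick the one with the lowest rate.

Total debts = (455 + 1,200 + 645 + 940 + 1,525 + 545) = 5,310; DTI = 5,310/13,350 = 39.8%.
Product A: score 732 ≥ 700; DTI 39.8% > 38%; employment 69 ≥ 24 mo → does not qualify.
Product B: score 732 ≥ 660; DTI 39.8% ≤ 45%; employment 69 ≥ 18 mo → qualifies.
Product C: score 732 ≥ 700; DTI 39.8% > 38% → does not qualify.

Product B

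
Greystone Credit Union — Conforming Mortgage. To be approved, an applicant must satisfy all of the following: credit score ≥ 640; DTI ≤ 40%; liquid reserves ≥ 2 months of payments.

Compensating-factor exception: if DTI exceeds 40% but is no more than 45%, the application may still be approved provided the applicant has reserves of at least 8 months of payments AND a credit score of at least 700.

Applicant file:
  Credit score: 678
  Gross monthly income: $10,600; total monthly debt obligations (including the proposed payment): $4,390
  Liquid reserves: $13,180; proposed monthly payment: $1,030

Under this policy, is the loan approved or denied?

Denied

Credit score 678 ≥ 640 (meets base)
DTI: 4,390 ÷ 10,600 = 41.4%, over the 40% base limit.
Reserves = 13,180/1,030 = 12.8 months ≥ 2
DTI 41.4% is within the 40%–45% exception band; checking compensating factors.
Override check — reserves: 12.8 mo (ok); score: 678 (below 700).
Compensating-factor requirement not fully met.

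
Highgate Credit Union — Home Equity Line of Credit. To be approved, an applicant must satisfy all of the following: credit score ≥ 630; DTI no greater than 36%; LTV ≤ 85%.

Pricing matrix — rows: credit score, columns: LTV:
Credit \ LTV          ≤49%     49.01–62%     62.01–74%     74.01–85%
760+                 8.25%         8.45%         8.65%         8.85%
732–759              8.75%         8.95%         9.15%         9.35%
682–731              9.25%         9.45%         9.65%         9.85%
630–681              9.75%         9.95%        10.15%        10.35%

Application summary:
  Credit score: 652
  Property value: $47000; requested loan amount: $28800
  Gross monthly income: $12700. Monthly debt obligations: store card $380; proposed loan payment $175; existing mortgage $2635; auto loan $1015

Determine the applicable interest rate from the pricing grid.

Credit score 652 ≥ 630; Total monthly debts = (380 + 175 + 2,635 + 1,015) = 4,205. Debt-to-income = 4,205/12,700 = 33.1% — meets 36% limit
LTV = 28,800/47,000 = 61.3% ≤ 85%
Row: 652 falls in 630–681. Column: 61.3% falls in 49.01–62%. Rate = 9.95%.

9.95%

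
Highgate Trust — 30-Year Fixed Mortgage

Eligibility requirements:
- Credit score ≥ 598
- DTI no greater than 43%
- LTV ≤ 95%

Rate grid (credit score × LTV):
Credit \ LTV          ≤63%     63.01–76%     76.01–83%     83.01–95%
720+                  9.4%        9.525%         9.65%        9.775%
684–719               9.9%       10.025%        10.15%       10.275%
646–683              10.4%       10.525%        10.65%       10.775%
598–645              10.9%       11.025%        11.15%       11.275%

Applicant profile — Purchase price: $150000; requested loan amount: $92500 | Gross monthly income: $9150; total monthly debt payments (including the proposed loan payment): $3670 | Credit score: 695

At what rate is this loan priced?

Credit score 695 ≥ 598; Debt-to-income = 3,670/9,150 = 40.1% — meets 43% limit
Loan-to-value = 92,500/150,000 = 61.7% — pass (95% max)
Row: 695 falls in 684–719. Column: 61.7% falls in ≤63%. Rate = 9.9%.

9.9%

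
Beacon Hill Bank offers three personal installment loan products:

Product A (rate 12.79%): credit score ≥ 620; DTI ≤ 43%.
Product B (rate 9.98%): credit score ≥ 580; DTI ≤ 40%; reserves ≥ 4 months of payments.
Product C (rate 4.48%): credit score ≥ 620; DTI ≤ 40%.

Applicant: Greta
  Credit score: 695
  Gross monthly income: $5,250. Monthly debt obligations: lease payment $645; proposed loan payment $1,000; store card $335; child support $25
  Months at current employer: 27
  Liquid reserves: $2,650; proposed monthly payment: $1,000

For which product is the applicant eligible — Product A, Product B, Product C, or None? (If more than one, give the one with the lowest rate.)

Product C

Total debts = (645 + 1,000 + 335 + 25) = 2,005; DTI = 2,005/5,250 = 38.2%.
Reserves = 2,650/1,000 = 2.6 months.
Product A: score 695 ≥ 620; DTI 38.2% ≤ 43% → qualifies.
Product B: score 695 ≥ 580; DTI 38.2% ≤ 40%; reserves 2.6 < 4 mo → does not qualify.
Product C: score 695 ≥ 620; DTI 38.2% ≤ 40% → qualifies.
Qualifying: Product A, Product C. Lowest rate is 4.48% → Product C.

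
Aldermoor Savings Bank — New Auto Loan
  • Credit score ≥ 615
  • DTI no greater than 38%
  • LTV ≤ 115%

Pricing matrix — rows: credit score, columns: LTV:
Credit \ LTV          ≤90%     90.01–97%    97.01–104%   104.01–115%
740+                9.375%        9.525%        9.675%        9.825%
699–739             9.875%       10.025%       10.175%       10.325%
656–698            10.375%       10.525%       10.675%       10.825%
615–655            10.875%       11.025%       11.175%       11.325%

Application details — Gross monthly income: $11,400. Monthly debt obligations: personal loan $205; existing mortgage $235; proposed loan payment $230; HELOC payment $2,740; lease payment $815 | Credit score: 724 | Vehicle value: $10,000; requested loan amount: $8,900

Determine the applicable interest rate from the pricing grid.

Credit score 724 ≥ 615; Total monthly debts = (205 + 235 + 230 + 2,740 + 815) = 4,225. DTI: 4,225 ÷ 11,400 = 37.1%, within the 38% cap
Loan-to-value = 8,900/10,000 = 89% — pass (115% max)
Row: 724 falls in 699–739. Column: 89% falls in ≤90%. Rate = 9.875%.

9.875%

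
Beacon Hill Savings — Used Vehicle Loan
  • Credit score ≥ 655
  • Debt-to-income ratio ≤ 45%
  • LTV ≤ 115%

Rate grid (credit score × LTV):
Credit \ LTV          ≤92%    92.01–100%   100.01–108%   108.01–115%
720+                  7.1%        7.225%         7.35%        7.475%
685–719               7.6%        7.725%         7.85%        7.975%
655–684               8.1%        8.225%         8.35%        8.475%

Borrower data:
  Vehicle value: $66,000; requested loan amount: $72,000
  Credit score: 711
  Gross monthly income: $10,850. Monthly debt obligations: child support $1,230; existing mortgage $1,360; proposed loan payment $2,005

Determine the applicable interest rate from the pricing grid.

Credit score 711 ≥ 655; Total monthly debts = (1,230 + 1,360 + 2,005) = 4,595. Debt-to-income = 4,595/10,850 = 42.4% — meets 45% limit
LTV = 72,000/66,000 = 109.1% ≤ 115%
Credit 711 → row 685–719; LTV 109.1% → column 108.01–115%. Grid cell → 7.975%.

7.975%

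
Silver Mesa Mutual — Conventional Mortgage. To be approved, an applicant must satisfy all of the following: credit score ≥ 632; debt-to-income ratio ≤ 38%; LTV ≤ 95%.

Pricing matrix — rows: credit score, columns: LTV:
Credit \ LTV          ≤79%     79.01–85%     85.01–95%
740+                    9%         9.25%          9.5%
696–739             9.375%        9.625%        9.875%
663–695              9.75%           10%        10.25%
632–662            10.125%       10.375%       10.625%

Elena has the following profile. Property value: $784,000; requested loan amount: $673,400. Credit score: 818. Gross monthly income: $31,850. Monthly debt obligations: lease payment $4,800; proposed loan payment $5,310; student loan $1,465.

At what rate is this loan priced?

9.5%

Credit score 818 ≥ 632; Total monthly debts = (4,800 + 5,310 + 1,465) = 11,575. DTI: 11,575 ÷ 31,850 = 36.3%, within the 38% cap
LTV: 673,400 ÷ 784,000 = 85.9%, within 95% cap
Score 818 is in the 740+ band; LTV 85.9% is in the 85.01–95% band → 9.5%.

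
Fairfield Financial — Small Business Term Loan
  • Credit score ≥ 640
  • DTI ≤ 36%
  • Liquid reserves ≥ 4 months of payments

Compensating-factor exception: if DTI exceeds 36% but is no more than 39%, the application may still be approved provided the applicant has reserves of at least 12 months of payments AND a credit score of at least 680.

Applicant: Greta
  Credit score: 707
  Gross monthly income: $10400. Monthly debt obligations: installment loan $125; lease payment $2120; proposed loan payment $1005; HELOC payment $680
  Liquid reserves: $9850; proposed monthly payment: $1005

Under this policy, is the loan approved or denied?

Denied

Credit score 707 ≥ 640 (meets base)
Total debts = (125 + 2,120 + 1,005 + 680) = 3,930. DTI: 3,930 ÷ 10,400 = 37.8%, over the 36% base limit.
Reserves: 9,850 ÷ 1,005 = 9.8 months (meets 4-month minimum)
DTI 37.8% is within the 36%–39% exception band; checking compensating factors.
Reserves 9.8 < 12 months; credit score 707 ≥ 680.
Override conditions not both satisfied; exception does not apply.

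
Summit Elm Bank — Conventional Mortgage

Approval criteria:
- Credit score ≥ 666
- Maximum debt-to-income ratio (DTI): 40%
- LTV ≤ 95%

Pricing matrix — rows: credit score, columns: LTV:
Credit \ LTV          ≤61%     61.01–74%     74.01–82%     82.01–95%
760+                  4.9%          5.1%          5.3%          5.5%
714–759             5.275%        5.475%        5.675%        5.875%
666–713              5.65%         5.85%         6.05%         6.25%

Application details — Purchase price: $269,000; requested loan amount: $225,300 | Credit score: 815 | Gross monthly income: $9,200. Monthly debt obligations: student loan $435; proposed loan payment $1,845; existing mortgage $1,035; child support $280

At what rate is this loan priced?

5.5%

Credit score 815 ≥ 666; Total monthly debts = (435 + 1,845 + 1,035 + 280) = 3,595. Debt-to-income = 3,595/9,200 = 39.1% — meets 40% limit
LTV = 225,300/269,000 = 83.8% ≤ 95%
Credit 815 → row 760+; LTV 83.8% → column 82.01–95%. Grid cell → 5.5%.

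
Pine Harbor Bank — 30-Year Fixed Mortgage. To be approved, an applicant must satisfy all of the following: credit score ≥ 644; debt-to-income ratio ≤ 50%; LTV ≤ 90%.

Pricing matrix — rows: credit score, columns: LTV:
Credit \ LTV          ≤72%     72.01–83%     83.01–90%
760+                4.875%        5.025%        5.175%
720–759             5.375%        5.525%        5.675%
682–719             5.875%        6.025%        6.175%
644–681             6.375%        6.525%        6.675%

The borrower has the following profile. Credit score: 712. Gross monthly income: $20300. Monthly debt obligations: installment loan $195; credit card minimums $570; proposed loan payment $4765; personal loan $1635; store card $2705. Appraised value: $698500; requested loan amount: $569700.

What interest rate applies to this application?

6.025%

Credit score 712 ≥ 644; Total monthly debts = (195 + 570 + 4,765 + 1,635 + 2,705) = 9,870. Debt-to-income = 9,870/20,300 = 48.6% — meets 50% limit
LTV: 569,700 ÷ 698,500 = 81.6%, within 90% cap
Row: 712 falls in 682–719. Column: 81.6% falls in 72.01–83%. Rate = 6.025%.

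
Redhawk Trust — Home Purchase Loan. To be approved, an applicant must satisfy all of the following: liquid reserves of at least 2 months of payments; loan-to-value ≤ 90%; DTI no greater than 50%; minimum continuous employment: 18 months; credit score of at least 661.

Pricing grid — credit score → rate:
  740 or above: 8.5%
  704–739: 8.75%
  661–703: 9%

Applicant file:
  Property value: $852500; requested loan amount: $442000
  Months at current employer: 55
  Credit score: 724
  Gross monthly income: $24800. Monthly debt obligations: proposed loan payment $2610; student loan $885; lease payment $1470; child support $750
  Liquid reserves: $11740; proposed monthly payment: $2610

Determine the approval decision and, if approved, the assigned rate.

Credit score 724 ≥ 661 (meets minimum)
Employment 55 ≥ 18 months
Liquid reserves cover 11,740/2,610 = 4.5 months — ≥ 2 required
Total monthly debts = (2,610 + 885 + 1,470 + 750) = 5,715. Debt-to-income = 5,715/24,800 = 23% — meets 50% limit
LTV = 442,000/852,500 = 51.8% ≤ 90%
All requirements met. Score 724 falls in the 704–739 tier → 8.75%.

Approved at 8.75%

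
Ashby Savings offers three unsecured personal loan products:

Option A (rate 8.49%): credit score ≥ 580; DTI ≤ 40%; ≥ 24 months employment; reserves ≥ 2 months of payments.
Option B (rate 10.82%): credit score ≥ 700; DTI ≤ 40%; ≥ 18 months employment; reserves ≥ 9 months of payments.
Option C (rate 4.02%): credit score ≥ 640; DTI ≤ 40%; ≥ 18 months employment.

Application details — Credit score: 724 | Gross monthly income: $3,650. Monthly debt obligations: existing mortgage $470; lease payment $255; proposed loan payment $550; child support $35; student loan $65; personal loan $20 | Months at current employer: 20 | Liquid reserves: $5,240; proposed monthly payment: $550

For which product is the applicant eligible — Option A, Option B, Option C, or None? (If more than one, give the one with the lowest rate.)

Total debts = (470 + 255 + 550 + 35 + 65 + 20) = 1,395; DTI = 1,395/3,650 = 38.2%.
Reserves = 5,240/550 = 9.5 months.
Option A: score 724 ≥ 580; DTI 38.2% ≤ 40%; employment 20 < 24 mo; reserves 9.5 ≥ 2 mo → does not qualify.
Option B: score 724 ≥ 700; DTI 38.2% ≤ 40%; employment 20 ≥ 18 mo; reserves 9.5 ≥ 9 mo → qualifies.
Option C: score 724 ≥ 640; DTI 38.2% ≤ 40%; employment 20 ≥ 18 mo → qualifies.
Qualifying: Option B, Option C. Lowest rate is 4.02% → Option C.

Option C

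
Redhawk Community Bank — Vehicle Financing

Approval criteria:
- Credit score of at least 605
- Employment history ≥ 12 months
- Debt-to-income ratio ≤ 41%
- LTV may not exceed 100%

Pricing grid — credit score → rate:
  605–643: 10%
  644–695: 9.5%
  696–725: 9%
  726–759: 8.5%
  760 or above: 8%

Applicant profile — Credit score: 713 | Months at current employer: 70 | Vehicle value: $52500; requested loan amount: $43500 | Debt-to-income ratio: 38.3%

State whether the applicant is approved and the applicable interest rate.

Credit score 713 ≥ 605 (meets minimum)
DTI 38.3% ≤ 41%
Loan-to-value = 43,500/52,500 = 82.9% — pass (100% max)
Employment 70 ≥ 12 months
All requirements met. Score 713 falls in the 696–725 tier → 9%.

Approved at 9%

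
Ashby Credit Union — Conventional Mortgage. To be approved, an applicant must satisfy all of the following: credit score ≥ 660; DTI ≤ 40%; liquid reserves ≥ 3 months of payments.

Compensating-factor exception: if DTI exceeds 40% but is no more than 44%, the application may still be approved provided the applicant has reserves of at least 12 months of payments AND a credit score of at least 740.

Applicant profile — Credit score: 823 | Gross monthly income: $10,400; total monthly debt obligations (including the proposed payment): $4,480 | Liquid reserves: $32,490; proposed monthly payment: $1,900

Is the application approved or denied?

Approved

Credit score 823 ≥ 660 (meets base)
DTI: 4,480 ÷ 10,400 = 43.1%, over the 40% base limit.
Liquid reserves cover 32,490/1,900 = 17.1 months — ≥ 3 required
DTI 43.1% is within the 40%–44% exception band; checking compensating factors.
Reserves 17.1 ≥ 12 months; credit score 823 ≥ 740.
Both override conditions satisfied; DTI exception granted.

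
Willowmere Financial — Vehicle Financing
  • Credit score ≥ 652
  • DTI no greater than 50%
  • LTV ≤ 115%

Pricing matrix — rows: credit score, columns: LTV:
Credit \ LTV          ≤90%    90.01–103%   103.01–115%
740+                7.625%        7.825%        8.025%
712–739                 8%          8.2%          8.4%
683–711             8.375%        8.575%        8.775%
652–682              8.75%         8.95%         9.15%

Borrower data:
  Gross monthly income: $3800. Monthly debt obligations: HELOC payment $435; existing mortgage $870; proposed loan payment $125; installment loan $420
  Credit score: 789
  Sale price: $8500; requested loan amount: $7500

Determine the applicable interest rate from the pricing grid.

7.625%

Credit score 789 ≥ 652; Total monthly debts = (435 + 870 + 125 + 420) = 1,850. DTI: 1,850 ÷ 3,800 = 48.7%, within the 50% cap
LTV: 7,500 ÷ 8,500 = 88.2%, within 115% cap
Credit 789 → row 740+; LTV 88.2% → column ≤90%. Grid cell → 7.625%.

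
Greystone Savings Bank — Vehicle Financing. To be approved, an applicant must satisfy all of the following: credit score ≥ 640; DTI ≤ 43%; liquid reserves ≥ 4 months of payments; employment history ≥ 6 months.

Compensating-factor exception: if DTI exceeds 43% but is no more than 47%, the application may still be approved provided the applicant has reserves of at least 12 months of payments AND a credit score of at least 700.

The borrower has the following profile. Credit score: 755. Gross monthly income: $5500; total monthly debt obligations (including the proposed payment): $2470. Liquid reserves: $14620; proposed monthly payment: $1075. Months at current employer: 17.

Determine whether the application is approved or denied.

Approved

Credit score 755 ≥ 640 (meets base)
DTI = 2,470/5,500 = 44.9% > 43% — standard DTI limit exceeded.
Reserves = 14,620/1,075 = 13.6 months ≥ 4
Employment 17 ≥ 6 months
DTI 44.9% is within the 43%–47% exception band; checking compensating factors.
Override check — reserves: 13.6 mo (ok); score: 755 (ok).
Both compensating conditions met → exception applies.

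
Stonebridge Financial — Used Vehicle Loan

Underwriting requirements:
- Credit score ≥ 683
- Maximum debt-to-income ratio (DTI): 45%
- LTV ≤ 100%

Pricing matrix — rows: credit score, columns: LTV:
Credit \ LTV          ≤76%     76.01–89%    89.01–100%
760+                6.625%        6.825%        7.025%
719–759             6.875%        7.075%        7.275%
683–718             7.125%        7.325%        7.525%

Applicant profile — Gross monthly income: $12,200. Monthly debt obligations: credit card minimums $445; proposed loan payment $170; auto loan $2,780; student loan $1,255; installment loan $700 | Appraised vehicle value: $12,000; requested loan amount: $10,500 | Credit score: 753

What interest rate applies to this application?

Credit score 753 ≥ 683; Total monthly debts = (445 + 170 + 2,780 + 1,255 + 700) = 5,350. Debt-to-income = 5,350/12,200 = 43.9% — meets 45% limit
LTV: 10,500 ÷ 12,000 = 87.5%, within 100% cap
Score 753 is in the 719–759 band; LTV 87.5% is in the 76.01–89% band → 7.075%.

7.075%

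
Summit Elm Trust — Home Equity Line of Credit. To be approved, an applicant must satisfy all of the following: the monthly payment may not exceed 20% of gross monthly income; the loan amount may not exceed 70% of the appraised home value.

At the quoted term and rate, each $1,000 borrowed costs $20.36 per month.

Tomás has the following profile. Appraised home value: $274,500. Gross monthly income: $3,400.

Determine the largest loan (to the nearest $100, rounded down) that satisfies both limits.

$33,300

Payment cap: 20% × $3,400 = $680/month.
At $20.36 per $1,000, that supports 680/20.36 × 1,000 ≈ $33,398 → $33,300.
LTV cap: 70% × $274,500 = $192,150 → $192,100.
Binding constraint: payment-to-income.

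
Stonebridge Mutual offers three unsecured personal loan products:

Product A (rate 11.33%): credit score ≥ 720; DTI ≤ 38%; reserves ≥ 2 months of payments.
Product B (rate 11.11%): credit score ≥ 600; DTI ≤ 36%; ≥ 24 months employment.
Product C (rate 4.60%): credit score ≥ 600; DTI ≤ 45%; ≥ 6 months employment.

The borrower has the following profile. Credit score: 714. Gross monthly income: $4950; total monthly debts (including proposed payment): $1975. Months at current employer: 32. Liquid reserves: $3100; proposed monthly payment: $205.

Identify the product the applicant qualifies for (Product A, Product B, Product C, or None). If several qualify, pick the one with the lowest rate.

DTI = 1,975/4,950 = 39.9%.
Reserves = 3,100/205 = 15.1 months.
Product A: score 714 < 720; DTI 39.9% > 38%; reserves 15.1 ≥ 2 mo → does not qualify.
Product B: score 714 ≥ 600; DTI 39.9% > 36%; employment 32 ≥ 24 mo → does not qualify.
Product C: score 714 ≥ 600; DTI 39.9% ≤ 45%; employment 32 ≥ 6 mo → qualifies.

Product C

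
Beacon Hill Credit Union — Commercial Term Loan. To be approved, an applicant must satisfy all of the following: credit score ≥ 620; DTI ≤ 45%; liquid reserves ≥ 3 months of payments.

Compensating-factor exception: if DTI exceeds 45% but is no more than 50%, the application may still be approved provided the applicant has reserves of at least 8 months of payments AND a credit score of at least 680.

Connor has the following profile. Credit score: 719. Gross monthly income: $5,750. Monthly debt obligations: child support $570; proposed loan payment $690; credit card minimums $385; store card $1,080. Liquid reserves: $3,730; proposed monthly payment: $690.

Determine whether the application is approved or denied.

Credit score 719 ≥ 620 (meets base)
Total debts = (570 + 690 + 385 + 1,080) = 2,725. DTI: 2,725 ÷ 5,750 = 47.4%, over the 45% base limit.
Reserves: 3,730 ÷ 690 = 5.4 months (meets 3-month minimum)
DTI 47.4% is within the 45%–50% exception band; checking compensating factors.
Override check — reserves: 5.4 mo (short of 8); score: 719 (ok).
Compensating-factor requirement not fully met.

Denied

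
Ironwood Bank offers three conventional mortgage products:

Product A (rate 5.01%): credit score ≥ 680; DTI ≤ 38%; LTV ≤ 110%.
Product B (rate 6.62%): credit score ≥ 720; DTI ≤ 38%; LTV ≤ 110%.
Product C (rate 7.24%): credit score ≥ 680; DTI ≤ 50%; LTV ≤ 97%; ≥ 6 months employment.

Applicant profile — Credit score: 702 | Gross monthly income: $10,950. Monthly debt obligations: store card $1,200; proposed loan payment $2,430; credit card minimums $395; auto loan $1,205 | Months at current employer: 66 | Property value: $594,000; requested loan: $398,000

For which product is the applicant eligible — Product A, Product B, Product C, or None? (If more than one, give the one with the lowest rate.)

Total debts = (1,200 + 2,430 + 395 + 1,205) = 5,230; DTI = 5,230/10,950 = 47.8%.
LTV = 398,000/594,000 = 67%.
Product A: score 702 ≥ 680; DTI 47.8% > 38%; LTV 67% ≤ 110% → does not qualify.
Product B: score 702 < 720; DTI 47.8% > 38%; LTV 67% ≤ 110% → does not qualify.
Product C: score 702 ≥ 680; DTI 47.8% ≤ 50%; LTV 67% ≤ 97%; employment 66 ≥ 6 mo → qualifies.

Product C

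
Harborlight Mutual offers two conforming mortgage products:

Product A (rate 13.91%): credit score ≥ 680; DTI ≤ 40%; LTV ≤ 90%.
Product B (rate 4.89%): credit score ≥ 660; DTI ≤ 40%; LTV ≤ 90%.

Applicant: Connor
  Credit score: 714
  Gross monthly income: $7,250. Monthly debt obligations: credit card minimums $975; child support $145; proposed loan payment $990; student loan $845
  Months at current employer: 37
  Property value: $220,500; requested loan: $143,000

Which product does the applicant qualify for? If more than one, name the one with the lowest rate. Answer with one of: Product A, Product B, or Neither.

Total debts = (975 + 145 + 990 + 845) = 2,955; DTI = 2,955/7,250 = 40.8%.
LTV = 143,000/220,500 = 64.9%.
Product A: score 714 ≥ 680; DTI 40.8% > 40%; LTV 64.9% ≤ 90% → does not qualify.
Product B: score 714 ≥ 660; DTI 40.8% > 40%; LTV 64.9% ≤ 90% → does not qualify.

Neither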